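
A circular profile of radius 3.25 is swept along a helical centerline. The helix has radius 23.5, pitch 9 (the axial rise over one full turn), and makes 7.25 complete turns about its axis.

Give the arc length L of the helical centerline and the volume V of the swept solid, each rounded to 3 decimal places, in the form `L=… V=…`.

L=1072.484 V=35588.329

2πR = 2π·23.5 = 147.654855
per-turn = √(147.654855² + 9²) = √(21801.9561 + 81) = √21882.9561 = 147.928889
L = 7.25 × 147.928889 = 1072.484443
V = π·3.25² × L = 33.183072 × 1072.484443 = 35588.328934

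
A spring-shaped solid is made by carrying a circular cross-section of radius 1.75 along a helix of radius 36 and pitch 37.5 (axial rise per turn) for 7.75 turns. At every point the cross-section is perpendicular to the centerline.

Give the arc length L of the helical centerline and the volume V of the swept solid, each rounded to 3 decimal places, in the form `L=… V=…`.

L=1776.936 V=17096.130

2πR = 2π·36 = 226.194671
per-turn = √(226.194671² + 37.5²) = √(51164.0292 + 1406.25) = √52570.2792 = 229.282095
L = 7.75 × 229.282095 = 1776.936238
V = π·1.75² × L = 9.621128 × 1776.936238 = 17096.130112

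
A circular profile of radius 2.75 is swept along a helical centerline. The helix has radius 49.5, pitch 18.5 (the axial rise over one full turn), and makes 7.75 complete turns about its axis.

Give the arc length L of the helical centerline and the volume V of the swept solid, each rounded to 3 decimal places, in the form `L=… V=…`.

L=2414.647 V=57367.902

2πR = 2π·49.5 = 311.017673
per-turn = √(311.017673² + 18.5²) = √(96731.9927 + 342.25) = √97074.2427 = 311.567397
L = 7.75 × 311.567397 = 2414.647325
V = π·2.75² × L = 23.758294 × 2414.647325 = 57367.902124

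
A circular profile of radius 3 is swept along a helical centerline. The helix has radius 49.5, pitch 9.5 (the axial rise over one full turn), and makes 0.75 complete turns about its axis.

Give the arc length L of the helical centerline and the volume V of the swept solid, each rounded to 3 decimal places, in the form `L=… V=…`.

2πR = 2π·49.5 = 311.017673
per-turn = √(311.017673² + 9.5²) = √(96731.9927 + 90.25) = √96822.2427 = 311.162727
L = 0.75 × 311.162727 = 233.372045
V = π·3² × L = 28.274334 × 233.372045 = 6598.439128

L=233.372 V=6598.439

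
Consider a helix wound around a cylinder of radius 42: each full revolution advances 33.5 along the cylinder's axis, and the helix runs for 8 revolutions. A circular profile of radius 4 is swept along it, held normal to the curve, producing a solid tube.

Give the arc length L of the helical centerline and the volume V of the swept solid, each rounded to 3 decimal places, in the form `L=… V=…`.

2πR = 2π·42 = 263.893783
per-turn = √(263.893783² + 33.5²) = √(69639.9287 + 1122.25) = √70762.1787 = 266.011614
L = 8 × 266.011614 = 2128.092910
V = π·4² × L = 50.265482 × 2128.092910 = 106969.616839

L=2128.093 V=106969.617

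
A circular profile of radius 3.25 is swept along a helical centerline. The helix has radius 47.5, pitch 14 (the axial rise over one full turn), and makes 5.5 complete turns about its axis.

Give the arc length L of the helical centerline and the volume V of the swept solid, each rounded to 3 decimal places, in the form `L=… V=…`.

2πR = 2π·47.5 = 298.451302
per-turn = √(298.451302² + 14²) = √(89073.1797 + 196) = √89269.1797 = 298.779483
L = 5.5 × 298.779483 = 1643.287159
V = π·3.25² × L = 33.183072 × 1643.287159 = 54529.316773

L=1643.287 V=54529.317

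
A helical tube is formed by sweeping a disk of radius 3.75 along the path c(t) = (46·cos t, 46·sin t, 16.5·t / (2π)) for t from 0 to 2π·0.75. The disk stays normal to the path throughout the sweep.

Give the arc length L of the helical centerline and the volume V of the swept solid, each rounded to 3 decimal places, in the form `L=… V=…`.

2πR = 2π·46 = 289.026524
per-turn = √(289.026524² + 16.5²) = √(83536.3317 + 272.25) = √83808.5817 = 289.497119
L = 0.75 × 289.497119 = 217.122839
V = π·3.75² × L = 44.178647 × 217.122839 = 9592.193189

L=217.123 V=9592.193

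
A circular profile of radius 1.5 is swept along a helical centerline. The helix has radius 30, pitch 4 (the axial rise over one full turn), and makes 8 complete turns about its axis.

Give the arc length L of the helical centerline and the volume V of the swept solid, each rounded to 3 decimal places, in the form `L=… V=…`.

L=1508.304 V=10661.572

2πR = 2π·30 = 188.495559
per-turn = √(188.495559² + 4²) = √(35530.5758 + 16) = √35546.5758 = 188.537996
L = 8 × 188.537996 = 1508.303966
V = π·1.5² × L = 7.068583 × 1508.303966 = 10661.572483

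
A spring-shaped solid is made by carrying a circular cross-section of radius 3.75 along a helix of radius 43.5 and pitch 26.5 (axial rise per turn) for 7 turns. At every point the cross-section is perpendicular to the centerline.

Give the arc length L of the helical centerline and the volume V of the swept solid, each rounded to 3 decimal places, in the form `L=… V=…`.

L=1922.202 V=84920.265

2πR = 2π·43.5 = 273.318561
per-turn = √(273.318561² + 26.5²) = √(74703.0357 + 702.25) = √75405.2857 = 274.600229
L = 7 × 274.600229 = 1922.201602
V = π·3.75² × L = 44.178647 × 1922.201602 = 84920.265457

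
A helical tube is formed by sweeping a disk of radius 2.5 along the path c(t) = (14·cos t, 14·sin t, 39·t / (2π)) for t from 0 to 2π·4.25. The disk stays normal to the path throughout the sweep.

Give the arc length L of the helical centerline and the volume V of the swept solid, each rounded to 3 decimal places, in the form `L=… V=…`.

L=408.946 V=8029.629

2πR = 2π·14 = 87.964594
per-turn = √(87.964594² + 39²) = √(7737.7699 + 1521) = √9258.7699 = 96.222502
L = 4.25 × 96.222502 = 408.945633
V = π·2.5² × L = 19.634954 × 408.945633 = 8029.628719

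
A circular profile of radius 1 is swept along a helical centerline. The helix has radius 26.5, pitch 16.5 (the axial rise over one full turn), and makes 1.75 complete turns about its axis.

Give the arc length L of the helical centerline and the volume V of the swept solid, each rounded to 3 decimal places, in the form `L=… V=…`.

L=292.810 V=919.890

2πR = 2π·26.5 = 166.504411
per-turn = √(166.504411² + 16.5²) = √(27723.7188 + 272.25) = √27995.9688 = 167.319959
L = 1.75 × 167.319959 = 292.809929
V = π·1² × L = 3.141593 × 292.809929 = 919.889521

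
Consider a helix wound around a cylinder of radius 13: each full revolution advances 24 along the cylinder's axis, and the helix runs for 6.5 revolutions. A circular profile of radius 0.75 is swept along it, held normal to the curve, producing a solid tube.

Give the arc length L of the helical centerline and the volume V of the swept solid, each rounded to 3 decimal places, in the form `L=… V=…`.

L=553.373 V=977.891

2πR = 2π·13 = 81.681409
per-turn = √(81.681409² + 24²) = √(6671.8526 + 576) = √7247.8526 = 85.134321
L = 6.5 × 85.134321 = 553.373085
V = π·0.75² × L = 1.767146 × 553.373085 = 977.890961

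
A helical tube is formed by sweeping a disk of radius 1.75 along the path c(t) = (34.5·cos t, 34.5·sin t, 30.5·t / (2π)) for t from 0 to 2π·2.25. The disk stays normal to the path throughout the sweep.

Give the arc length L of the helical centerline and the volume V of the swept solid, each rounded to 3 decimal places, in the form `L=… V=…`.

2πR = 2π·34.5 = 216.769893
per-turn = √(216.769893² + 30.5²) = √(46989.1866 + 930.25) = √47919.4366 = 218.905086
L = 2.25 × 218.905086 = 492.536443
V = π·1.75² × L = 9.621128 × 492.536443 = 4738.755916

L=492.536 V=4738.756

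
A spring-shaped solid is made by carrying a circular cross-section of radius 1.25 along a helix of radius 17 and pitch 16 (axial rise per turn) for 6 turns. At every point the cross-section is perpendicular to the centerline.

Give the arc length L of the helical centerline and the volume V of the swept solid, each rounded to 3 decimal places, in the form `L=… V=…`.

L=648.035 V=3181.035

2πR = 2π·17 = 106.814150
per-turn = √(106.814150² + 16²) = √(11409.2627 + 256) = √11665.2627 = 108.005846
L = 6 × 108.005846 = 648.035074
V = π·1.25² × L = 4.908739 × 648.035074 = 3181.034729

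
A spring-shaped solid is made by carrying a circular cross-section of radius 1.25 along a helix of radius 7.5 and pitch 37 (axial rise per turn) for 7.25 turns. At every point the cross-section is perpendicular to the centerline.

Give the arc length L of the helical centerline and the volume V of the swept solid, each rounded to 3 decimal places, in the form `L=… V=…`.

L=434.375 V=2132.233

2πR = 2π·7.5 = 47.123890
per-turn = √(47.123890² + 37²) = √(2220.6610 + 1369) = √3589.6610 = 59.913780
L = 7.25 × 59.913780 = 434.374902
V = π·1.25² × L = 4.908739 × 434.374902 = 2132.232816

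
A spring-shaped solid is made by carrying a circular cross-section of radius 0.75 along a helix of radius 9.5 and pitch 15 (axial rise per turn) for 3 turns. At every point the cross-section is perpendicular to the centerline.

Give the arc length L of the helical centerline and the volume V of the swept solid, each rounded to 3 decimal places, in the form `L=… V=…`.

L=184.638 V=326.283

2πR = 2π·9.5 = 59.690260
per-turn = √(59.690260² + 15²) = √(3562.9272 + 225) = √3787.9272 = 61.546139
L = 3 × 61.546139 = 184.638416
V = π·0.75² × L = 1.767146 × 184.638416 = 326.283014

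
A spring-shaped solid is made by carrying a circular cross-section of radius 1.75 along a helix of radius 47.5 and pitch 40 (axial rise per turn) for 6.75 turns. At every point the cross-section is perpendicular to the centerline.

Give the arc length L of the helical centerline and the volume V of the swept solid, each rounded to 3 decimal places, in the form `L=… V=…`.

L=2032.559 V=19555.511

2πR = 2π·47.5 = 298.451302
per-turn = √(298.451302² + 40²) = √(89073.1797 + 1600) = √90673.1797 = 301.119876
L = 6.75 × 301.119876 = 2032.559163
V = π·1.75² × L = 9.621128 × 2032.559163 = 19555.510862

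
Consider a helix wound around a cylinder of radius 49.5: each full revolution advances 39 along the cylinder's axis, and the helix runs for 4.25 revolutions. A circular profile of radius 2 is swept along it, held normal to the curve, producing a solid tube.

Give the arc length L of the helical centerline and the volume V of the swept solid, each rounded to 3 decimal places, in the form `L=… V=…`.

L=1332.177 V=16740.626

2πR = 2π·49.5 = 311.017673
per-turn = √(311.017673² + 39²) = √(96731.9927 + 1521) = √98252.9927 = 313.453334
L = 4.25 × 313.453334 = 1332.176670
V = π·2² × L = 12.566371 × 1332.176670 = 16740.625765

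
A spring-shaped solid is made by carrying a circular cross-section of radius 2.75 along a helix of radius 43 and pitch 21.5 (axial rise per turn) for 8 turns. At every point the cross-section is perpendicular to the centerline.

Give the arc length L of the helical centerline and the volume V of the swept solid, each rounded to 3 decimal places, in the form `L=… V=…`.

L=2168.249 V=51513.889

2πR = 2π·43 = 270.176968
per-turn = √(270.176968² + 21.5²) = √(72995.5942 + 462.25) = √73457.8442 = 271.031076
L = 8 × 271.031076 = 2168.248608
V = π·2.75² × L = 23.758294 × 2168.248608 = 51513.888851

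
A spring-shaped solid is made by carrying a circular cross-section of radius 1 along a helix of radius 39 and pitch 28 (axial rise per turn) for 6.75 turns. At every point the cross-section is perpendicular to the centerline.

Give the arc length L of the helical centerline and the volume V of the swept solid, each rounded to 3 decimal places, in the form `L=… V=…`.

2πR = 2π·39 = 245.044227
per-turn = √(245.044227² + 28²) = √(60046.6732 + 784) = √60830.6732 = 246.638750
L = 6.75 × 246.638750 = 1664.811565
V = π·1² × L = 3.141593 × 1664.811565 = 5230.159782

L=1664.812 V=5230.160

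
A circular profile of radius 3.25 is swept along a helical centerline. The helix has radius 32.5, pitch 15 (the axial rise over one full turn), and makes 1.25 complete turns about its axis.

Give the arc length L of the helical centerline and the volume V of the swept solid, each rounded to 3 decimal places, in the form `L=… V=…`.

L=255.942 V=8492.946

2πR = 2π·32.5 = 204.203522
per-turn = √(204.203522² + 15²) = √(41699.0786 + 225) = √41924.0786 = 204.753702
L = 1.25 × 204.753702 = 255.942128
V = π·3.25² × L = 33.183072 × 255.942128 = 8492.946159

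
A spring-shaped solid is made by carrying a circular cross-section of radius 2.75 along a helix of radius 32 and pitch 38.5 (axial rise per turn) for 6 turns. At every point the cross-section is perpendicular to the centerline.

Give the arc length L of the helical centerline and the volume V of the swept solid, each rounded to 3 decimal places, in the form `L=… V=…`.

2πR = 2π·32 = 201.061930
per-turn = √(201.061930² + 38.5²) = √(40425.8996 + 1482.25) = √41908.1496 = 204.714801
L = 6 × 204.714801 = 1228.288804
V = π·2.75² × L = 23.758294 × 1228.288804 = 29182.047071

L=1228.289 V=29182.047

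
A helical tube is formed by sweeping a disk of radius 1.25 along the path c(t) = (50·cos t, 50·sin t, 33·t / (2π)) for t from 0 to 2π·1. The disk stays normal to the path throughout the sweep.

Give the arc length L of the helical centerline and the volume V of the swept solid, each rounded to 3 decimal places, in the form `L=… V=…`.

L=315.888 V=1550.610

2πR = 2π·50 = 314.159265
per-turn = √(314.159265² + 33²) = √(98696.0440 + 1089) = √99785.0440 = 315.887708
L = 1 × 315.887708 = 315.887708
V = π·1.25² × L = 4.908739 × 315.887708 = 1550.610160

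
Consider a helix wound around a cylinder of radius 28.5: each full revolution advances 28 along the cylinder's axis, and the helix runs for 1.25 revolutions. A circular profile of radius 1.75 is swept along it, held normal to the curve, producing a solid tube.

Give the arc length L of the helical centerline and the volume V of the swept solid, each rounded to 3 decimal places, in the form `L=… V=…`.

2πR = 2π·28.5 = 179.070781
per-turn = √(179.070781² + 28²) = √(32066.3447 + 784) = √32850.3447 = 181.246641
L = 1.25 × 181.246641 = 226.558301
V = π·1.75² × L = 9.621128 × 226.558301 = 2179.746297

L=226.558 V=2179.746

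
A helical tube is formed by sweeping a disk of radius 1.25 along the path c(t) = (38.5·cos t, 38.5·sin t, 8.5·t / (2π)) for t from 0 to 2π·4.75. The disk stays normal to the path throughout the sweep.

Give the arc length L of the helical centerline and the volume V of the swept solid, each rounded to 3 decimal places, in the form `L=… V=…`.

2πR = 2π·38.5 = 241.902634
per-turn = √(241.902634² + 8.5²) = √(58516.8845 + 72.25) = √58589.1345 = 242.051925
L = 4.75 × 242.051925 = 1149.746645
V = π·1.25² × L = 4.908739 × 1149.746645 = 5643.805645

L=1149.747 V=5643.806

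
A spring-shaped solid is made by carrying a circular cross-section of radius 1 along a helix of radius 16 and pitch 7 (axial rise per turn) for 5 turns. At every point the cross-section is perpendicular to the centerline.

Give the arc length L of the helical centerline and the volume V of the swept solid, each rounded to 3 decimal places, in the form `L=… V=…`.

2πR = 2π·16 = 100.530965
per-turn = √(100.530965² + 7²) = √(10106.4749 + 49) = √10155.4749 = 100.774376
L = 5 × 100.774376 = 503.871881
V = π·1² × L = 3.141593 × 503.871881 = 1582.960200

L=503.872 V=1582.960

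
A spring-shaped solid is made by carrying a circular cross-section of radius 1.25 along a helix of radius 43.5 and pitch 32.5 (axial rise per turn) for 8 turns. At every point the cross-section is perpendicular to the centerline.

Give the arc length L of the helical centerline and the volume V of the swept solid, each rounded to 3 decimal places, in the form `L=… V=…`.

L=2201.952 V=10808.808

2πR = 2π·43.5 = 273.318561
per-turn = √(273.318561² + 32.5²) = √(74703.0357 + 1056.25) = √75759.2857 = 275.244048
L = 8 × 275.244048 = 2201.952380
V = π·1.25² × L = 4.908739 × 2201.952380 = 10808.808472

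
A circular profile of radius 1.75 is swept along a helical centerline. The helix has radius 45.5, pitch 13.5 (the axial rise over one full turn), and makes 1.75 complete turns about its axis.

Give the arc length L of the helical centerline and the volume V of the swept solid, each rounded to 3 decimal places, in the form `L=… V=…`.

L=500.856 V=4818.801

2πR = 2π·45.5 = 285.884931
per-turn = √(285.884931² + 13.5²) = √(81730.1940 + 182.25) = √81912.4440 = 286.203501
L = 1.75 × 286.203501 = 500.856127
V = π·1.75² × L = 9.621128 × 500.856127 = 4818.800657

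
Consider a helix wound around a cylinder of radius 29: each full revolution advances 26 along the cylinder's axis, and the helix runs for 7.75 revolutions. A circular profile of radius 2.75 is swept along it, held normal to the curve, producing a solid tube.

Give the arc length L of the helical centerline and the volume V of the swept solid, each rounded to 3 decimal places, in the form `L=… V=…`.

L=1426.450 V=33890.008

2πR = 2π·29 = 182.212374
per-turn = √(182.212374² + 26²) = √(33201.3492 + 676) = √33877.3492 = 184.058005
L = 7.75 × 184.058005 = 1426.449539
V = π·2.75² × L = 23.758294 × 1426.449539 = 33890.008150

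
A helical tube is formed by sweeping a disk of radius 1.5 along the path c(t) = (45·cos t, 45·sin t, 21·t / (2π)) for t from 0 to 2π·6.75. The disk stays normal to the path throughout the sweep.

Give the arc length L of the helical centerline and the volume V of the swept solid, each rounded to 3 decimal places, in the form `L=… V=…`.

2πR = 2π·45 = 282.743339
per-turn = √(282.743339² + 21²) = √(79943.7956 + 441) = √80384.7956 = 283.522126
L = 6.75 × 283.522126 = 1913.774347
V = π·1.5² × L = 7.068583 × 1913.774347 = 13527.673717

L=1913.774 V=13527.674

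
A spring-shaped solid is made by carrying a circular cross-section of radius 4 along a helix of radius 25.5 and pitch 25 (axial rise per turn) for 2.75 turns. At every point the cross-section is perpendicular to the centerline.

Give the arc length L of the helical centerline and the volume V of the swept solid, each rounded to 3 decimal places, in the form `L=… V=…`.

L=445.940 V=22415.379

2πR = 2π·25.5 = 160.221225
per-turn = √(160.221225² + 25²) = √(25670.8410 + 625) = √26295.8410 = 162.159924
L = 2.75 × 162.159924 = 445.939792
V = π·4² × L = 50.265482 × 445.939792 = 22415.378782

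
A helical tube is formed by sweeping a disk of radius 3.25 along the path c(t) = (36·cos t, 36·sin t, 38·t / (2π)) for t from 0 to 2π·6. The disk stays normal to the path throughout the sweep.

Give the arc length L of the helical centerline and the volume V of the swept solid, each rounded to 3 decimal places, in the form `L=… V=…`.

2πR = 2π·36 = 226.194671
per-turn = √(226.194671² + 38²) = √(51164.0292 + 1444) = √52608.0292 = 229.364403
L = 6 × 229.364403 = 1376.186416
V = π·3.25² × L = 33.183072 × 1376.186416 = 45666.093485

L=1376.186 V=45666.093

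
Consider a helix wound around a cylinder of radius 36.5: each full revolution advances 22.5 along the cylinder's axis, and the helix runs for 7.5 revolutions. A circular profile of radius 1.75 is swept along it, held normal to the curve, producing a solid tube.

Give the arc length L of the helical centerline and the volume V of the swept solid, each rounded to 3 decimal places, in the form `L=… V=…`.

L=1728.280 V=16628.003

2πR = 2π·36.5 = 229.336264
per-turn = √(229.336264² + 22.5²) = √(52595.1219 + 506.25) = √53101.3719 = 230.437349
L = 7.5 × 230.437349 = 1728.280118
V = π·1.75² × L = 9.621128 × 1728.280118 = 16628.003375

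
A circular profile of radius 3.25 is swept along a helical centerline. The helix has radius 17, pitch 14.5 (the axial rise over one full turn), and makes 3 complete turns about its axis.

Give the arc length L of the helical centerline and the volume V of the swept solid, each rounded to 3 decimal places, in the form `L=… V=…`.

L=323.382 V=10730.793

2πR = 2π·17 = 106.814150
per-turn = √(106.814150² + 14.5²) = √(11409.2627 + 210.25) = √11619.5127 = 107.793843
L = 3 × 107.793843 = 323.381530
V = π·3.25² × L = 33.183072 × 323.381530 = 10730.792736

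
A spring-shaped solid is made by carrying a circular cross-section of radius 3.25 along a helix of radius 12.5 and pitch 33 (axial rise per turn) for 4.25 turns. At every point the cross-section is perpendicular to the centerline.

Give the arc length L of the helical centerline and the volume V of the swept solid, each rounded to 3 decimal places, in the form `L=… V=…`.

L=362.062 V=12014.318

2πR = 2π·12.5 = 78.539816
per-turn = √(78.539816² + 33²) = √(6168.5028 + 1089) = √7257.5028 = 85.190978
L = 4.25 × 85.190978 = 362.061657
V = π·3.25² × L = 33.183072 × 362.061657 = 12014.318177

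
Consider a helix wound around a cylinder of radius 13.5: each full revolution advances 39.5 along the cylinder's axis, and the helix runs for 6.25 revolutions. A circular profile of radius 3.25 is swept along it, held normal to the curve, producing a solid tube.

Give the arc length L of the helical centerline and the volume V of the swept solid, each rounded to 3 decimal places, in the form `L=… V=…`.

L=584.807 V=19405.706

2πR = 2π·13.5 = 84.823002
per-turn = √(84.823002² + 39.5²) = √(7194.9416 + 1560.25) = √8755.1916 = 93.569181
L = 6.25 × 93.569181 = 584.807380
V = π·3.25² × L = 33.183072 × 584.807380 = 19405.705647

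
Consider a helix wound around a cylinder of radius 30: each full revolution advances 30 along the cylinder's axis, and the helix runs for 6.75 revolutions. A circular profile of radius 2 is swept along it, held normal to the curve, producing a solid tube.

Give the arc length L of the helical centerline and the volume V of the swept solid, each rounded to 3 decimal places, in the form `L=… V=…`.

L=1288.359 V=16189.993

2πR = 2π·30 = 188.495559
per-turn = √(188.495559² + 30²) = √(35530.5758 + 900) = √36430.5758 = 190.867954
L = 6.75 × 190.867954 = 1288.358689
V = π·2² × L = 12.566371 × 1288.358689 = 16189.992772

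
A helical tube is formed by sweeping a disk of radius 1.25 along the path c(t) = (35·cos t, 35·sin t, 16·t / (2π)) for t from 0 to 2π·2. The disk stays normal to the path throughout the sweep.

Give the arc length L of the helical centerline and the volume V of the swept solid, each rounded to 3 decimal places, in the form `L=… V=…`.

2πR = 2π·35 = 219.911486
per-turn = √(219.911486² + 16²) = √(48361.0616 + 256) = √48617.0616 = 220.492770
L = 2 × 220.492770 = 440.985540
V = π·1.25² × L = 4.908739 × 440.985540 = 2164.682706

L=440.986 V=2164.683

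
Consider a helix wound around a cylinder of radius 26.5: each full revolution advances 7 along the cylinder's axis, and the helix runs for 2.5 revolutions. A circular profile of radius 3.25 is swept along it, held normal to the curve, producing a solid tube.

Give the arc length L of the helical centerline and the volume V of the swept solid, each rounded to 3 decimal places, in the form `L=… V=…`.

2πR = 2π·26.5 = 166.504411
per-turn = √(166.504411² + 7²) = √(27723.7188 + 49) = √27772.7188 = 166.651489
L = 2.5 × 166.651489 = 416.628722
V = π·3.25² × L = 33.183072 × 416.628722 = 13825.021058

L=416.629 V=13825.021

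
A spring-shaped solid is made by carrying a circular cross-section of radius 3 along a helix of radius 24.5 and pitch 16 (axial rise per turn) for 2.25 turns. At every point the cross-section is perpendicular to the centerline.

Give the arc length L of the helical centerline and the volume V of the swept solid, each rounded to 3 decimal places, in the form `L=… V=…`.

2πR = 2π·24.5 = 153.938040
per-turn = √(153.938040² + 16²) = √(23696.9202 + 256) = √23952.9202 = 154.767310
L = 2.25 × 154.767310 = 348.226447
V = π·3² × L = 28.274334 × 348.226447 = 9845.870827

L=348.226 V=9845.871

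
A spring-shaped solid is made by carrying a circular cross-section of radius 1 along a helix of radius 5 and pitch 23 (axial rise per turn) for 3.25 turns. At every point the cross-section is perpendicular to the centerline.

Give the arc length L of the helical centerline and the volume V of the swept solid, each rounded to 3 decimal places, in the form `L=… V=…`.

2πR = 2π·5 = 31.415927
per-turn = √(31.415927² + 23²) = √(986.9604 + 529) = √1515.9604 = 38.935337
L = 3.25 × 38.935337 = 126.539844
V = π·1² × L = 3.141593 × 126.539844 = 397.536645

L=126.540 V=397.537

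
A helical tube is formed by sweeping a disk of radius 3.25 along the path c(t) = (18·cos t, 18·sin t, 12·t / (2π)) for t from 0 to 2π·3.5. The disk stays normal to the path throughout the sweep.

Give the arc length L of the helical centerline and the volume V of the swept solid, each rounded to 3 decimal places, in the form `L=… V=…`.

2πR = 2π·18 = 113.097336
per-turn = √(113.097336² + 12²) = √(12791.0073 + 144) = √12935.0073 = 113.732174
L = 3.5 × 113.732174 = 398.062607
V = π·3.25² × L = 33.183072 × 398.062607 = 13208.940325

L=398.063 V=13208.940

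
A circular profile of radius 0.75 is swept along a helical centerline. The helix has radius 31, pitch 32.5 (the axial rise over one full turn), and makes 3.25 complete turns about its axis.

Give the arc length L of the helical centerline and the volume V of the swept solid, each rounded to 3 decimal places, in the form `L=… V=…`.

L=641.783 V=1134.123

2πR = 2π·31 = 194.778745
per-turn = √(194.778745² + 32.5²) = √(37938.7593 + 1056.25) = √38995.0093 = 197.471541
L = 3.25 × 197.471541 = 641.782507
V = π·0.75² × L = 1.767146 × 641.782507 = 1134.123305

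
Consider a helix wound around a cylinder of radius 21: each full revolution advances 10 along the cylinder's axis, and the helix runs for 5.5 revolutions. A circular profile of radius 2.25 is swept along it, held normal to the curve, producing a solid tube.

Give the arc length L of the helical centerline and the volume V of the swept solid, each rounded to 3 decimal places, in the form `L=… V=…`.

L=727.789 V=11574.985

2πR = 2π·21 = 131.946891
per-turn = √(131.946891² + 10²) = √(17409.9822 + 100) = √17509.9822 = 132.325289
L = 5.5 × 132.325289 = 727.789091
V = π·2.25² × L = 15.904313 × 727.789091 = 11574.985356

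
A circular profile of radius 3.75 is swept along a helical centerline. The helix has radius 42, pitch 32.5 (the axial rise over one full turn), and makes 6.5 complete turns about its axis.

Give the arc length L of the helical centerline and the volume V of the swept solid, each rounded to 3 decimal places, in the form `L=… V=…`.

L=1728.269 V=76352.583

2πR = 2π·42 = 263.893783
per-turn = √(263.893783² + 32.5²) = √(69639.9287 + 1056.25) = √70696.1787 = 265.887530
L = 6.5 × 265.887530 = 1728.268946
V = π·3.75² × L = 44.178647 × 1728.268946 = 76352.583132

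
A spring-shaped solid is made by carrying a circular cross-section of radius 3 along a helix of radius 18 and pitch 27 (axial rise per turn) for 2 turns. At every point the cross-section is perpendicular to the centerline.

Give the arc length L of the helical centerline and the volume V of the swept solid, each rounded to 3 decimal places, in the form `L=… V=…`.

L=232.551 V=6575.228

2πR = 2π·18 = 113.097336
per-turn = √(113.097336² + 27²) = √(12791.0073 + 729) = √13520.0073 = 116.275566
L = 2 × 116.275566 = 232.551132
V = π·3² × L = 28.274334 × 232.551132 = 6575.228364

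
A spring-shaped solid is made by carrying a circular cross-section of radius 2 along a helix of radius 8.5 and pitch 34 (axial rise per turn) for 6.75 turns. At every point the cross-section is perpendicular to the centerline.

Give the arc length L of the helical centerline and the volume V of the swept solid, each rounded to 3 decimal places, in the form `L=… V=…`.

2πR = 2π·8.5 = 53.407075
per-turn = √(53.407075² + 34²) = √(2852.3157 + 1156) = √4008.3157 = 63.311260
L = 6.75 × 63.311260 = 427.351007
V = π·2² × L = 12.566371 × 427.351007 = 5370.251131

L=427.351 V=5370.251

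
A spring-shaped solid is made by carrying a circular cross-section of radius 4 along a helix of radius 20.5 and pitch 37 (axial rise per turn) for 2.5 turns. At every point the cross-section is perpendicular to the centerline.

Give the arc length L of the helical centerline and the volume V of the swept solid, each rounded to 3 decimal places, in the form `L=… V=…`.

2πR = 2π·20.5 = 128.805299
per-turn = √(128.805299² + 37²) = √(16590.8050 + 1369) = √17959.8050 = 134.014197
L = 2.5 × 134.014197 = 335.035493
V = π·4² × L = 50.265482 × 335.035493 = 16840.720671

L=335.035 V=16840.721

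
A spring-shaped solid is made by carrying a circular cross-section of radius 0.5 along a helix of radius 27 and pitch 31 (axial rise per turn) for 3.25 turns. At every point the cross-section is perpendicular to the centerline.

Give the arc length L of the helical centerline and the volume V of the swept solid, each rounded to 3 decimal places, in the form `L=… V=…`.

L=560.479 V=440.199

2πR = 2π·27 = 169.646003
per-turn = √(169.646003² + 31²) = √(28779.7664 + 961) = √29740.7664 = 172.455114
L = 3.25 × 172.455114 = 560.479121
V = π·0.5² × L = 0.785398 × 560.479121 = 440.199273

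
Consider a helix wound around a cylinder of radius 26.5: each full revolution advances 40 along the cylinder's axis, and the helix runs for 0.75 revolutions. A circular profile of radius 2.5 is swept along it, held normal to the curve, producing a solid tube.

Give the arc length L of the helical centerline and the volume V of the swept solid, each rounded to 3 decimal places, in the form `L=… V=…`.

2πR = 2π·26.5 = 166.504411
per-turn = √(166.504411² + 40²) = √(27723.7188 + 1600) = √29323.7188 = 171.241697
L = 0.75 × 171.241697 = 128.431273
V = π·2.5² × L = 19.634954 × 128.431273 = 2521.742142

L=128.431 V=2521.742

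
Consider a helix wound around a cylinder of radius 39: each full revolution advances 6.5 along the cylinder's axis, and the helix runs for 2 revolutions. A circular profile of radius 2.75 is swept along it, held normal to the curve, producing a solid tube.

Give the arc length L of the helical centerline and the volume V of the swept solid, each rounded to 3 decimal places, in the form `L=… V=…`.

2πR = 2π·39 = 245.044227
per-turn = √(245.044227² + 6.5²) = √(60046.6732 + 42.25) = √60088.9232 = 245.130421
L = 2 × 245.130421 = 490.260841
V = π·2.75² × L = 23.758294 × 490.260841 = 11647.761426

L=490.261 V=11647.761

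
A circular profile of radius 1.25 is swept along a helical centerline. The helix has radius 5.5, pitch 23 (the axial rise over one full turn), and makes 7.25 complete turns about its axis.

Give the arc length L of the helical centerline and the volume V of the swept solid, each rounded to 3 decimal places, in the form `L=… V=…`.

L=300.960 V=1477.333

2πR = 2π·5.5 = 34.557519
per-turn = √(34.557519² + 23²) = √(1194.2221 + 529) = √1723.2221 = 41.511711
L = 7.25 × 41.511711 = 300.959903
V = π·1.25² × L = 4.908739 × 300.959903 = 1477.333470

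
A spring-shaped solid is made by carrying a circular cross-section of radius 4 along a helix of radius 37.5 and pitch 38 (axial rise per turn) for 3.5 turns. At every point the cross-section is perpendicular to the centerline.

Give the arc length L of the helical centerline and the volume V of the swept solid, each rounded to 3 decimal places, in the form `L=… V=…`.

L=835.324 V=41987.971

2πR = 2π·37.5 = 235.619449
per-turn = √(235.619449² + 38²) = √(55516.5248 + 1444) = √56960.5248 = 238.664042
L = 3.5 × 238.664042 = 835.324146
V = π·4² × L = 50.265482 × 835.324146 = 41987.971188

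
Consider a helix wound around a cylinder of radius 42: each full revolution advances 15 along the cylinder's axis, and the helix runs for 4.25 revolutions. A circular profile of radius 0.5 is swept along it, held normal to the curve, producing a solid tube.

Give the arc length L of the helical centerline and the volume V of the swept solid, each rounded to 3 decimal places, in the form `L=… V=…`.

2πR = 2π·42 = 263.893783
per-turn = √(263.893783² + 15²) = √(69639.9287 + 225) = √69864.9287 = 264.319747
L = 4.25 × 264.319747 = 1123.358925
V = π·0.5² × L = 0.785398 × 1123.358925 = 882.284036

L=1123.359 V=882.284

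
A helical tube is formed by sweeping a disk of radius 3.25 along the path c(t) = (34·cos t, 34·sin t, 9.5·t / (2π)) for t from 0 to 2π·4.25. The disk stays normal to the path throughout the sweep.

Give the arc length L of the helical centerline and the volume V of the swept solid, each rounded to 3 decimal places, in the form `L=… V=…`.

L=908.818 V=30157.359

2πR = 2π·34 = 213.628300
per-turn = √(213.628300² + 9.5²) = √(45637.0508 + 90.25) = √45727.3008 = 213.839427
L = 4.25 × 213.839427 = 908.817567
V = π·3.25² × L = 33.183072 × 908.817567 = 30157.359122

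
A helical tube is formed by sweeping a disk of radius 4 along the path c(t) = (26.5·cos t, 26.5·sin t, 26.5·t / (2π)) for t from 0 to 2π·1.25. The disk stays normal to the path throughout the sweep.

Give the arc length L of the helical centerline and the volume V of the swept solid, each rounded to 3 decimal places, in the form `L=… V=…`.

L=210.750 V=10593.452

2πR = 2π·26.5 = 166.504411
per-turn = √(166.504411² + 26.5²) = √(27723.7188 + 702.25) = √28425.9688 = 168.600026
L = 1.25 × 168.600026 = 210.750032
V = π·4² × L = 50.265482 × 210.750032 = 10593.452061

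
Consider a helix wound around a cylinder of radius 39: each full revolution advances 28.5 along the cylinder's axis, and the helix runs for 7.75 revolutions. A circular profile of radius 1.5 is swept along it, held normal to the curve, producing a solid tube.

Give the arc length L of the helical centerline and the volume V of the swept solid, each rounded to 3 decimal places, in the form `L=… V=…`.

2πR = 2π·39 = 245.044227
per-turn = √(245.044227² + 28.5²) = √(60046.6732 + 812.25) = √60858.9232 = 246.696014
L = 7.75 × 246.696014 = 1911.894106
V = π·1.5² × L = 7.068583 × 1911.894106 = 13514.383076

L=1911.894 V=13514.383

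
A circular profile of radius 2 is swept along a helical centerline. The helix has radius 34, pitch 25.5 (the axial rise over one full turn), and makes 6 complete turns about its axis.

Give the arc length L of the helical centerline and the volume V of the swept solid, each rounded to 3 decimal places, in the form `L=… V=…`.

2πR = 2π·34 = 213.628300
per-turn = √(213.628300² + 25.5²) = √(45637.0508 + 650.25) = √46287.3008 = 215.144837
L = 6 × 215.144837 = 1290.869020
V = π·2² × L = 12.566371 × 1290.869020 = 16221.538521

L=1290.869 V=16221.539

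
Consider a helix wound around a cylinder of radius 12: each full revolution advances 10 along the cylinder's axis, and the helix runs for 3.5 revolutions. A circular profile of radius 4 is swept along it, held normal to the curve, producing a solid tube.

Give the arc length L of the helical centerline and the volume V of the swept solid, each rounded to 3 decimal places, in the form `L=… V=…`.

2πR = 2π·12 = 75.398224
per-turn = √(75.398224² + 10²) = √(5684.8921 + 100) = √5784.8921 = 76.058478
L = 3.5 × 76.058478 = 266.204674
V = π·4² × L = 50.265482 × 266.204674 = 13380.906389

L=266.205 V=13380.906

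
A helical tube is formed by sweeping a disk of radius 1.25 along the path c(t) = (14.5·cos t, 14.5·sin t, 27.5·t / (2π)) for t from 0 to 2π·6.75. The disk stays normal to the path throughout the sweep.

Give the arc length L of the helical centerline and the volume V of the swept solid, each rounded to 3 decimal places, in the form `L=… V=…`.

2πR = 2π·14.5 = 91.106187
per-turn = √(91.106187² + 27.5²) = √(8300.3373 + 756.25) = √9056.5873 = 95.166104
L = 6.75 × 95.166104 = 642.371200
V = π·1.25² × L = 4.908739 × 642.371200 = 3153.232256

L=642.371 V=3153.232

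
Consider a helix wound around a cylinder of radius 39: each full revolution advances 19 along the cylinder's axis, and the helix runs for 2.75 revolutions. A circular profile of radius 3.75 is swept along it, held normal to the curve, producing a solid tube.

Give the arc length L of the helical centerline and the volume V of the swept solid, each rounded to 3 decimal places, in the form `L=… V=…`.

2πR = 2π·39 = 245.044227
per-turn = √(245.044227² + 19²) = √(60046.6732 + 361) = √60407.6732 = 245.779725
L = 2.75 × 245.779725 = 675.894243
V = π·3.75² × L = 44.178647 × 675.894243 = 29860.092984

L=675.894 V=29860.093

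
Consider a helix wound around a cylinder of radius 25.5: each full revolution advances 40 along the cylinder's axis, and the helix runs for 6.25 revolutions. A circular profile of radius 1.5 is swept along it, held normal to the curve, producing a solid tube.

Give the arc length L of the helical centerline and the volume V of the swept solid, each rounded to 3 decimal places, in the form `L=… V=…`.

L=1032.118 V=7295.611

2πR = 2π·25.5 = 160.221225
per-turn = √(160.221225² + 40²) = √(25670.8410 + 1600) = √27270.8410 = 165.138854
L = 6.25 × 165.138854 = 1032.117836
V = π·1.5² × L = 7.068583 × 1032.117836 = 7295.611079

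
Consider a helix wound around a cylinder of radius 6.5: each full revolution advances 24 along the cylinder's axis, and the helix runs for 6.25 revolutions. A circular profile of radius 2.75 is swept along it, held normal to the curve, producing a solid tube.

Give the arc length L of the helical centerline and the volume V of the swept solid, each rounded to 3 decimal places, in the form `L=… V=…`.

L=296.066 V=7034.013

2πR = 2π·6.5 = 40.840704
per-turn = √(40.840704² + 24²) = √(1667.9631 + 576) = √2243.9631 = 47.370488
L = 6.25 × 47.370488 = 296.065551
V = π·2.75² × L = 23.758294 × 296.065551 = 7034.012528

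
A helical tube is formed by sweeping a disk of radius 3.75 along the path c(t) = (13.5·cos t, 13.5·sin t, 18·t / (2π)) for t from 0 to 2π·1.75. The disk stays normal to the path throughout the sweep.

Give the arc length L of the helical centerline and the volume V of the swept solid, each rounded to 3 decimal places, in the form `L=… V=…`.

L=151.746 V=6703.920

2πR = 2π·13.5 = 84.823002
per-turn = √(84.823002² + 18²) = √(7194.9416 + 324) = √7518.9416 = 86.711831
L = 1.75 × 86.711831 = 151.745704
V = π·3.75² × L = 44.178647 × 151.745704 = 6703.919843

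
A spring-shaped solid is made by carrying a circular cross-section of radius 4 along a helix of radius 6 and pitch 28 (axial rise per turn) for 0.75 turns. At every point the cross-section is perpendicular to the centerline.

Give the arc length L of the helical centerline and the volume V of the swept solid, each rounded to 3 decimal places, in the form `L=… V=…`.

2πR = 2π·6 = 37.699112
per-turn = √(37.699112² + 28²) = √(1421.2230 + 784) = √2205.2230 = 46.959802
L = 0.75 × 46.959802 = 35.219852
V = π·4² × L = 50.265482 × 35.219852 = 1770.342840

L=35.220 V=1770.343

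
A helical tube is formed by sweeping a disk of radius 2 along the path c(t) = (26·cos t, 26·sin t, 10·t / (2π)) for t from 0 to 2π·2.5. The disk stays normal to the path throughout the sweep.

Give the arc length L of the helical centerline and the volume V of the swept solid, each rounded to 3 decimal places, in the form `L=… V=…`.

2πR = 2π·26 = 163.362818
per-turn = √(163.362818² + 10²) = √(26687.4103 + 100) = √26787.4103 = 163.668599
L = 2.5 × 163.668599 = 409.171498
V = π·2² × L = 12.566371 × 409.171498 = 5141.800683

L=409.171 V=5141.801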